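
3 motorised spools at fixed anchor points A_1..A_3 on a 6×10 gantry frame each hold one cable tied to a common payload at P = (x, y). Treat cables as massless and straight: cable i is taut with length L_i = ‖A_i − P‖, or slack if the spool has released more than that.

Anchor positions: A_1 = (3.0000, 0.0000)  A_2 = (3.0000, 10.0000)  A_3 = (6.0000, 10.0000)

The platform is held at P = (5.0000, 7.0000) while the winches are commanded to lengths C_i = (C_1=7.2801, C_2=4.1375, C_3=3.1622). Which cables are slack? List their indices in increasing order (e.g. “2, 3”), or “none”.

i=1: geometric 7.2801 vs commanded 7.2801 ⇒ taut
i=2: geometric 3.6056 vs commanded 4.1375 ⇒ slack
i=3: geometric 3.1623 vs commanded 3.1622 ⇒ taut

2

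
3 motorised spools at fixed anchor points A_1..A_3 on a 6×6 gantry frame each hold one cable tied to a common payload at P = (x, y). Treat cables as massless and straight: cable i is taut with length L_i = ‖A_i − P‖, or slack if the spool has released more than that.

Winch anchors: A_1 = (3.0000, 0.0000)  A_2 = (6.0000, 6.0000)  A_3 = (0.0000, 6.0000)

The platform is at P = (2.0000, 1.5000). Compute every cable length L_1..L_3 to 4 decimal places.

(1.8028, 6.0208, 4.9244)

cable 1: Δx=1.0000, Δy=-1.5000; L_1 = √(Δx²+Δy²) = 1.8028
cable 2: Δx=4.0000, Δy=4.5000; L_2 = √(Δx²+Δy²) = 6.0208
cable 3: Δx=-2.0000, Δy=4.5000; L_3 = √(Δx²+Δy²) = 4.9244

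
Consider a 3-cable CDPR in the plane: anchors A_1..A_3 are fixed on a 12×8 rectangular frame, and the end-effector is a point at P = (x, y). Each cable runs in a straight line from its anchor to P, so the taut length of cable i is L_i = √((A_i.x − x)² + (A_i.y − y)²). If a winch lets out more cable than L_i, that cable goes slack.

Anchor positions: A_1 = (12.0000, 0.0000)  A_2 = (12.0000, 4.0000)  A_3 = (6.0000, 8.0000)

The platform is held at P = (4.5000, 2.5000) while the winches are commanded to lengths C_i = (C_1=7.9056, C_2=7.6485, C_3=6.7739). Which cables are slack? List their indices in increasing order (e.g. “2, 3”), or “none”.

3

cable 1: √((7.5000)²+(-2.5000)²)=7.9057, C_1=7.9056: taut
cable 2: √((7.5000)²+(1.5000)²)=7.6485, C_2=7.6485: taut
cable 3: √((1.5000)²+(5.5000)²)=5.7009, C_3=6.7739: slack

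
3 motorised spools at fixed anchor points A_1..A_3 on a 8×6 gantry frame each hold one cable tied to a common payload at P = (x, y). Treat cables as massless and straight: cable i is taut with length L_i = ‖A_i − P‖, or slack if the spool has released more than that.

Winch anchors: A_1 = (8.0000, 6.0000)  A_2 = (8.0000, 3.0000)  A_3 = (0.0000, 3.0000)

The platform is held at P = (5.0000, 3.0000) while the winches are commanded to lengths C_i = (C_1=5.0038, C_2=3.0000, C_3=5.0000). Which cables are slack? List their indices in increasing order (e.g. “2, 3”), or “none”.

1

cable 1: L_1 = ‖A_1−P‖ = 4.2426;  C_1 = 5.0038 → slack
cable 2: L_2 = ‖A_2−P‖ = 3.0000;  C_2 = 3.0000 → taut
cable 3: L_3 = ‖A_3−P‖ = 5.0000;  C_3 = 5.0000 → taut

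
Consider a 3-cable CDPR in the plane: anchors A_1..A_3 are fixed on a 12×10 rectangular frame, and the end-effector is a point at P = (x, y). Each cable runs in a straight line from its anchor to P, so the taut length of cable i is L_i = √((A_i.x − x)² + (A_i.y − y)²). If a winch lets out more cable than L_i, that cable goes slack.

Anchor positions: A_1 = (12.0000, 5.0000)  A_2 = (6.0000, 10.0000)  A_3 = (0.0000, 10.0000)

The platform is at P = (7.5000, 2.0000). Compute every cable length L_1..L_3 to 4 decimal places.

L_1 = √((12.0000−7.5000)² + (5.0000−2.0000)²) = 5.4083
L_2 = √((6.0000−7.5000)² + (10.0000−2.0000)²) = 8.1394
L_3 = √((0.0000−7.5000)² + (10.0000−2.0000)²) = 10.9659

(5.4083, 8.1394, 10.9659)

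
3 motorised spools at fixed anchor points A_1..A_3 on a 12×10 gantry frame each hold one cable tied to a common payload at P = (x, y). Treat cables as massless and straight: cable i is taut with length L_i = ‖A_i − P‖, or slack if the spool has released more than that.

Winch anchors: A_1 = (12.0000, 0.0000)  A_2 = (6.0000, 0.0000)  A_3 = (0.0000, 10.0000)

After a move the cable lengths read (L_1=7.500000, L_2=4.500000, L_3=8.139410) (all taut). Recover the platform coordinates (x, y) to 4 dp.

expand ‖A_i−P‖²=L_i² and subtract eq 1 (k_i ≔ ‖A_i‖²−L_i²)
k_1 = 144.0000+0.0000−56.2500 = 87.7500
eq1−eq2 → [12.0000  0.0000]·P = 72.0000
eq1−eq3 → [24.0000  -20.0000]·P = 54.0000
2×2 solve → P = (6.0000, 4.5000)

(6.0000, 4.5000)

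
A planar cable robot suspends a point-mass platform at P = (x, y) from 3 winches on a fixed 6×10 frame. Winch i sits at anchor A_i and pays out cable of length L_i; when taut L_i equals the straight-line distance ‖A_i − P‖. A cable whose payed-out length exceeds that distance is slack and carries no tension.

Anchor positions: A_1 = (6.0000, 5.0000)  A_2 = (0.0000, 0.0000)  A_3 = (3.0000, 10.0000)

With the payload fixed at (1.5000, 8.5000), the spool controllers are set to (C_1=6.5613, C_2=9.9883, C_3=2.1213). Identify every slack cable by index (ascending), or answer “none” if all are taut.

1, 2

cable 1: L_1 = ‖A_1−P‖ = 5.7009;  C_1 = 6.5613 → slack
cable 2: L_2 = ‖A_2−P‖ = 8.6313;  C_2 = 9.9883 → slack
cable 3: L_3 = ‖A_3−P‖ = 2.1213;  C_3 = 2.1213 → taut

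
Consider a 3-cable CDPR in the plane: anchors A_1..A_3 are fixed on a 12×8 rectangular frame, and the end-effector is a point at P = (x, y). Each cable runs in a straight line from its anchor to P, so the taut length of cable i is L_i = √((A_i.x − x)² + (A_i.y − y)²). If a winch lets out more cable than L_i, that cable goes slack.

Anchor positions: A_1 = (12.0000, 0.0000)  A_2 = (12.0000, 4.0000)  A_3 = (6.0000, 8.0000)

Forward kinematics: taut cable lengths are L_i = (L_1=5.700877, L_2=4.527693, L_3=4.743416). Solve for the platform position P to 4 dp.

(7.5000, 3.5000)

expand ‖A_i−P‖²=L_i² and subtract eq 1 (q_i ≔ ‖A_i‖²−L_i²)
q_1 = 144.0000+0.0000−32.5000 = 111.5000
eq1−eq2 → [0.0000  -8.0000]·P = -28.0000
eq1−eq3 → [12.0000  -16.0000]·P = 34.0000
2×2 solve → P = (7.5000, 3.5000)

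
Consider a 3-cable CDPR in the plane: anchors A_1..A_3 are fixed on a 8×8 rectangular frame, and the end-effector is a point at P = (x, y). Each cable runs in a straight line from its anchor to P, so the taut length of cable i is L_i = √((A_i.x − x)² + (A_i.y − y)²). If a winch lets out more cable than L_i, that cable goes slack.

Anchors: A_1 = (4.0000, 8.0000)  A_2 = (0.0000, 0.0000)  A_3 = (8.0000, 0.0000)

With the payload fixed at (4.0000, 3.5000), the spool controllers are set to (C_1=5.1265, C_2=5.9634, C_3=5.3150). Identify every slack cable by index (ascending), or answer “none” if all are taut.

i=1: geometric 4.5000 vs commanded 5.1265 ⇒ slack
i=2: geometric 5.3151 vs commanded 5.9634 ⇒ slack
i=3: geometric 5.3151 vs commanded 5.3150 ⇒ taut

1, 2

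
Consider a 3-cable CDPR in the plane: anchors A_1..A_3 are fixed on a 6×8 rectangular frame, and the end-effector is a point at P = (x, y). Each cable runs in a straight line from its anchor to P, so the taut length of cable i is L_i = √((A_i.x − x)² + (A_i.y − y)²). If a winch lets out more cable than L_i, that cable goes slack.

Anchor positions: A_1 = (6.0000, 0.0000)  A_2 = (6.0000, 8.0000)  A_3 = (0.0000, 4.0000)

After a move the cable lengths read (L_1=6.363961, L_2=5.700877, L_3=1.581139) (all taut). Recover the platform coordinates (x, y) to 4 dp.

(1.5000, 4.5000)

expand ‖A_i−P‖²=L_i² and subtract eq 1 (c_i ≔ ‖A_i‖²−L_i²)
c_1 = 36.0000+0.0000−40.5000 = -4.5000
eq1−eq2 → [0.0000  -16.0000]·P = -72.0000
eq1−eq3 → [12.0000  -8.0000]·P = -18.0000
2×2 solve → P = (1.5000, 4.5000)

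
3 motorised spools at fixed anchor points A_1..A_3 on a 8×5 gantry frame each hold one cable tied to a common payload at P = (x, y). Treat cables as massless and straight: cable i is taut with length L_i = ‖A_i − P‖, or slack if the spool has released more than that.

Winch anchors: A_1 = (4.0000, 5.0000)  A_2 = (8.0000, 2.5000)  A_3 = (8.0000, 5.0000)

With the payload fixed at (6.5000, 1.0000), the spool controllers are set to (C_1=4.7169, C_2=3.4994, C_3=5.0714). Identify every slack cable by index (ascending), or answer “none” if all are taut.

i=1: geometric 4.7170 vs commanded 4.7169 ⇒ taut
i=2: geometric 2.1213 vs commanded 3.4994 ⇒ slack
i=3: geometric 4.2720 vs commanded 5.0714 ⇒ slack

2, 3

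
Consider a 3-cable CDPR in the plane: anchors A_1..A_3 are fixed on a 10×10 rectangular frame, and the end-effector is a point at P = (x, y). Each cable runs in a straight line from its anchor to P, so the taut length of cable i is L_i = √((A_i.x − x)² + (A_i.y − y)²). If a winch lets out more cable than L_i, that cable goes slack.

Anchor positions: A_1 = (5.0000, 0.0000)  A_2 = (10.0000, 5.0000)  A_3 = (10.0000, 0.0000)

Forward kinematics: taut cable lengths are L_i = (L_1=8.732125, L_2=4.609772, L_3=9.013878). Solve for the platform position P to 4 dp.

(7.0000, 8.5000)

circle eqns → linear via eq_j − eq_1; set c_j = A_j·A_j − L_j²
c_1 = 25.0000+0.0000−76.2500 = -51.2500
-10.0000·x − 10.0000·y = c_1−c_2 = -155.0000
-10.0000·x + 0.0000·y = c_1−c_3 = -70.0000
solve first two rows → x=7.0000, y=8.5000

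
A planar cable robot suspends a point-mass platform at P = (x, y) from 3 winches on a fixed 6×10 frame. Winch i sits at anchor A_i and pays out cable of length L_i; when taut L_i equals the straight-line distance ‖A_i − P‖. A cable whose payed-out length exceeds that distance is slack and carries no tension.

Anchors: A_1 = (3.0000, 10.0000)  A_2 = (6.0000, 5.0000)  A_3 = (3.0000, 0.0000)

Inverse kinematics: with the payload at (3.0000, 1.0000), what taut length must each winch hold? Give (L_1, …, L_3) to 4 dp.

(9.0000, 5.0000, 1.0000)

L_1: Δ = A_1−P = (0.0000, 9.0000) → ‖Δ‖ = √81.0000 = 9.0000
L_2: Δ = A_2−P = (3.0000, 4.0000) → ‖Δ‖ = √25.0000 = 5.0000
L_3: Δ = A_3−P = (0.0000, -1.0000) → ‖Δ‖ = √1.0000 = 1.0000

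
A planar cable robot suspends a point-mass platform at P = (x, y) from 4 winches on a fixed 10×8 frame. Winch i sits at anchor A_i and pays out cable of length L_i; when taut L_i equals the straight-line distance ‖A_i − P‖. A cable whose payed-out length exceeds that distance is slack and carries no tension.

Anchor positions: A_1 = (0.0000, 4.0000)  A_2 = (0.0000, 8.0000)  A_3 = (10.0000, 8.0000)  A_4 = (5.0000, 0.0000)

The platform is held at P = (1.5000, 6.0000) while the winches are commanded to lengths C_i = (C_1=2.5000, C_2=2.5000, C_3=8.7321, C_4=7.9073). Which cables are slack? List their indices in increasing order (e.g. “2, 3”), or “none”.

4

cable 1: √((-1.5000)²+(-2.0000)²)=2.5000, C_1=2.5000: taut
cable 2: √((-1.5000)²+(2.0000)²)=2.5000, C_2=2.5000: taut
cable 3: √((8.5000)²+(2.0000)²)=8.7321, C_3=8.7321: taut
cable 4: √((3.5000)²+(-6.0000)²)=6.9462, C_4=7.9073: slack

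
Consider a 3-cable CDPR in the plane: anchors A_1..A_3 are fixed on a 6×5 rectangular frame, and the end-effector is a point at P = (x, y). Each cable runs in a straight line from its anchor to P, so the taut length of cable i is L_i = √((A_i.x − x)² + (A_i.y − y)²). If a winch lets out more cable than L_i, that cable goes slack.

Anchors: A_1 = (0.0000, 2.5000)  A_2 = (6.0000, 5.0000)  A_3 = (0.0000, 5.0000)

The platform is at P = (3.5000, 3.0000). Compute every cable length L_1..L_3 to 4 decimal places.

(3.5355, 3.2016, 4.0311)

L_1: Δ = A_1−P = (-3.5000, -0.5000) → ‖Δ‖ = √12.5000 = 3.5355
L_2: Δ = A_2−P = (2.5000, 2.0000) → ‖Δ‖ = √10.2500 = 3.2016
L_3: Δ = A_3−P = (-3.5000, 2.0000) → ‖Δ‖ = √16.2500 = 4.0311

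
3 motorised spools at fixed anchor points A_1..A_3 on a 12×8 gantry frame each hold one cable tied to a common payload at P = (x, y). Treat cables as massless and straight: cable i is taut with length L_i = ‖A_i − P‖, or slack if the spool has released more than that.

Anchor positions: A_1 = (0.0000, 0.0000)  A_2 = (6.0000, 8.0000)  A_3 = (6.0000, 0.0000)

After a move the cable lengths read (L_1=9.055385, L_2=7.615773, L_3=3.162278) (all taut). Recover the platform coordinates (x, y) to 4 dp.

each cable: (A_i−P)·(A_i−P) = L_i²; let c_i = ‖A_i‖²−L_i²
c_1 = 0.0000+0.0000−82.0000 = -82.0000
row 1: -12.0000x − 16.0000y = -124.0000  (c_2=42.0000)
row 2: -12.0000x + 0.0000y = -108.0000  (c_3=26.0000)
Cramer on rows 1–2 → x = 9.0000, y = 1.0000

(9.0000, 1.0000)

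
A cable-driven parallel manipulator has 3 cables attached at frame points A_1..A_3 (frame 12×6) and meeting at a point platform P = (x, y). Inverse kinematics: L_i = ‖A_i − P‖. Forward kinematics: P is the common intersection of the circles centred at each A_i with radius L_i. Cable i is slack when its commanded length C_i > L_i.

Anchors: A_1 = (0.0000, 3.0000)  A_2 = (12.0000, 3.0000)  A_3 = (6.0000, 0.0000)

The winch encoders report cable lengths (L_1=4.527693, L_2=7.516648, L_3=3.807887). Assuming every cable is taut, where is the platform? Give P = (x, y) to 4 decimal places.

expand ‖A_i−P‖²=L_i² and subtract eq 1 (k_i ≔ ‖A_i‖²−L_i²)
k_1 = 0.0000+9.0000−20.5000 = -11.5000
eq1−eq2 → [-24.0000  0.0000]·P = -108.0000
eq1−eq3 → [-12.0000  6.0000]·P = -33.0000
2×2 solve → P = (4.5000, 3.5000)

(4.5000, 3.5000)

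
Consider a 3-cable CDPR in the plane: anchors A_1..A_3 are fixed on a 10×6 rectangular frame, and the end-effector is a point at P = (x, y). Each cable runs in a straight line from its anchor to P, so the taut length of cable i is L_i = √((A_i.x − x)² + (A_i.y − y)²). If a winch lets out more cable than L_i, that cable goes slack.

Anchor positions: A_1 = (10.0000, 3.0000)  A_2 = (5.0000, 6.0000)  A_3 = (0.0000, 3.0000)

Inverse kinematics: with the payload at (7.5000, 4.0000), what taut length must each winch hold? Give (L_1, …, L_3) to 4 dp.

(2.6926, 3.2016, 7.5664)

cable 1: Δx=2.5000, Δy=-1.0000; L_1 = √(Δx²+Δy²) = 2.6926
cable 2: Δx=-2.5000, Δy=2.0000; L_2 = √(Δx²+Δy²) = 3.2016
cable 3: Δx=-7.5000, Δy=-1.0000; L_3 = √(Δx²+Δy²) = 7.5664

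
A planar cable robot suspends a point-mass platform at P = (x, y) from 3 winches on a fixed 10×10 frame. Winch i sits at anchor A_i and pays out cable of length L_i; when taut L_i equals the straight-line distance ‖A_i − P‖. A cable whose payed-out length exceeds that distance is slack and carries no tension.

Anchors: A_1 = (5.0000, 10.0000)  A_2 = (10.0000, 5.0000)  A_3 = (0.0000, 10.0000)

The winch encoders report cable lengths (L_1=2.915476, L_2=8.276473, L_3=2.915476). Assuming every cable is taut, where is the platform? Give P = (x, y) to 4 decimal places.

expand ‖A_i−P‖²=L_i² and subtract eq 1 (q_i ≔ ‖A_i‖²−L_i²)
q_1 = 25.0000+100.0000−8.5000 = 116.5000
eq1−eq2 → [-10.0000  10.0000]·P = 60.0000
eq1−eq3 → [10.0000  0.0000]·P = 25.0000
2×2 solve → P = (2.5000, 8.5000)

(2.5000, 8.5000)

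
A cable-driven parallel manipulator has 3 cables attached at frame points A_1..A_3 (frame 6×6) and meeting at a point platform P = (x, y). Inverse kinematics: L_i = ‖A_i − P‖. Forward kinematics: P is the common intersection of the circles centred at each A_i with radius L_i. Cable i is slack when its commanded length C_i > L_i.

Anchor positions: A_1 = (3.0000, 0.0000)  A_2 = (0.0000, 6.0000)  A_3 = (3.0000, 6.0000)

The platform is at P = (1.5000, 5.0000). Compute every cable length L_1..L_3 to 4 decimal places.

L_1: Δ = A_1−P = (1.5000, -5.0000) → ‖Δ‖ = √27.2500 = 5.2202
L_2: Δ = A_2−P = (-1.5000, 1.0000) → ‖Δ‖ = √3.2500 = 1.8028
L_3: Δ = A_3−P = (1.5000, 1.0000) → ‖Δ‖ = √3.2500 = 1.8028

(5.2202, 1.8028, 1.8028)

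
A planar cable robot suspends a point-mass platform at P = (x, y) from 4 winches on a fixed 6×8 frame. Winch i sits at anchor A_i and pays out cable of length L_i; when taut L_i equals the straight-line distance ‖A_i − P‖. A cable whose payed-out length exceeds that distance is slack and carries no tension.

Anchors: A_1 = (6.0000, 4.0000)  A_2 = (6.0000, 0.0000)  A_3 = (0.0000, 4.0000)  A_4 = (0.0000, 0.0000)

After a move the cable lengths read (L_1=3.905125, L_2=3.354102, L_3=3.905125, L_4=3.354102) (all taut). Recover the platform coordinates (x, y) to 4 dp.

(3.0000, 1.5000)

circle eqns → linear via eq_j − eq_1; set q_j = A_j·A_j − L_j²
q_1 = 36.0000+16.0000−15.2500 = 36.7500
0.0000·x + 8.0000·y = q_1−q_2 = 12.0000
12.0000·x + 0.0000·y = q_1−q_3 = 36.0000
12.0000·x + 8.0000·y = q_1−q_4 = 48.0000
solve first two rows → x=3.0000, y=1.5000
check cable 4: ‖A_4−P‖² = 11.2500 ≈ L_4² = 11.2500 ✓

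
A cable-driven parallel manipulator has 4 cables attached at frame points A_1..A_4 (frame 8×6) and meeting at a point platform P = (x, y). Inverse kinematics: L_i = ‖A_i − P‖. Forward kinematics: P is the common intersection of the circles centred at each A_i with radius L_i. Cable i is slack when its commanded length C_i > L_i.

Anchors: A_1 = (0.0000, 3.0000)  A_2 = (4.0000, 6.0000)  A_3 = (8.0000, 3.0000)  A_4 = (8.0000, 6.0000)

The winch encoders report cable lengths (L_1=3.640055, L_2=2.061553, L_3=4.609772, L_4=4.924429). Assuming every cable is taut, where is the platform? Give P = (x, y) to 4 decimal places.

(3.5000, 4.0000)

each cable: (A_i−P)·(A_i−P) = L_i²; let k_i = ‖A_i‖²−L_i²
k_1 = 0.0000+9.0000−13.2500 = -4.2500
row 1: -8.0000x − 6.0000y = -52.0000  (k_2=47.7500)
row 2: -16.0000x + 0.0000y = -56.0000  (k_3=51.7500)
row 3: -16.0000x − 6.0000y = -80.0000  (k_4=75.7500)
Cramer on rows 1–2 → x = 3.5000, y = 4.0000
check cable 4: ‖A_4−P‖² = 24.2500 ≈ L_4² = 24.2500 ✓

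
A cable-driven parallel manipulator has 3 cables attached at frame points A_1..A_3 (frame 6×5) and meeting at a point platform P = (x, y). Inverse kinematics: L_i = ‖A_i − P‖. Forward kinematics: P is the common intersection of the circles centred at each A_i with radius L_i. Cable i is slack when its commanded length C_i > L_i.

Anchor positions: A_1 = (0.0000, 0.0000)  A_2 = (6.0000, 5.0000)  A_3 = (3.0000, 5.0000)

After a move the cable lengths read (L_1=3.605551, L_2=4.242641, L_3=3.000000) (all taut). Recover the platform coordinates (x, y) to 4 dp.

(3.0000, 2.0000)

each cable: (A_i−P)·(A_i−P) = L_i²; let q_i = ‖A_i‖²−L_i²
q_1 = 0.0000+0.0000−13.0000 = -13.0000
row 1: -12.0000x − 10.0000y = -56.0000  (q_2=43.0000)
row 2: -6.0000x − 10.0000y = -38.0000  (q_3=25.0000)
Cramer on rows 1–2 → x = 3.0000, y = 2.0000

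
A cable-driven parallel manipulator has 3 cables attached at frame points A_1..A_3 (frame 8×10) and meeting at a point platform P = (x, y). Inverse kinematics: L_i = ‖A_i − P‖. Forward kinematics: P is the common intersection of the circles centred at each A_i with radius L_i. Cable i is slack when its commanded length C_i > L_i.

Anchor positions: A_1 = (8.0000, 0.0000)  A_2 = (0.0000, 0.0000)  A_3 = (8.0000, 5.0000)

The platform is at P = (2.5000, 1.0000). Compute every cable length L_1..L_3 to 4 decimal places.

(5.5902, 2.6926, 6.8007)

L_1 = √((8.0000−2.5000)² + (0.0000−1.0000)²) = 5.5902
L_2 = √((0.0000−2.5000)² + (0.0000−1.0000)²) = 2.6926
L_3 = √((8.0000−2.5000)² + (5.0000−1.0000)²) = 6.8007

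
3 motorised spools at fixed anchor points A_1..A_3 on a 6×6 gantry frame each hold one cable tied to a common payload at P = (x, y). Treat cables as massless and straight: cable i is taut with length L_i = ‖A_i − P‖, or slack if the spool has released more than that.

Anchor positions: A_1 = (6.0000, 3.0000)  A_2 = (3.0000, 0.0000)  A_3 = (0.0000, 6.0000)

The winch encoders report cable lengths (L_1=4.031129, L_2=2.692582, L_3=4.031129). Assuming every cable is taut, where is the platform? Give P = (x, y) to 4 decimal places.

(2.0000, 2.5000)

expand ‖A_i−P‖²=L_i² and subtract eq 1 (q_i ≔ ‖A_i‖²−L_i²)
q_1 = 36.0000+9.0000−16.2500 = 28.7500
eq1−eq2 → [6.0000  6.0000]·P = 27.0000
eq1−eq3 → [12.0000  -6.0000]·P = 9.0000
2×2 solve → P = (2.0000, 2.5000)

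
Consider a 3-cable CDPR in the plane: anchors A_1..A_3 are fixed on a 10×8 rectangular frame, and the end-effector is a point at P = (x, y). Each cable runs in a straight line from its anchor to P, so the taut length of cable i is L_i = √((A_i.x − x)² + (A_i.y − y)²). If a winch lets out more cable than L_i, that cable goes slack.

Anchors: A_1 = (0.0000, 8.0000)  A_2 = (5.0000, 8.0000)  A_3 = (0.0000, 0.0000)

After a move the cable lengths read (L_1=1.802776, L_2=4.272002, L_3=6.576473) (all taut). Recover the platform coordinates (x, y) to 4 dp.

(1.0000, 6.5000)

circle eqns → linear via eq_j − eq_1; set q_j = A_j·A_j − L_j²
q_1 = 0.0000+64.0000−3.2500 = 60.7500
-10.0000·x + 0.0000·y = q_1−q_2 = -10.0000
0.0000·x + 16.0000·y = q_1−q_3 = 104.0000
solve first two rows → x=1.0000, y=6.5000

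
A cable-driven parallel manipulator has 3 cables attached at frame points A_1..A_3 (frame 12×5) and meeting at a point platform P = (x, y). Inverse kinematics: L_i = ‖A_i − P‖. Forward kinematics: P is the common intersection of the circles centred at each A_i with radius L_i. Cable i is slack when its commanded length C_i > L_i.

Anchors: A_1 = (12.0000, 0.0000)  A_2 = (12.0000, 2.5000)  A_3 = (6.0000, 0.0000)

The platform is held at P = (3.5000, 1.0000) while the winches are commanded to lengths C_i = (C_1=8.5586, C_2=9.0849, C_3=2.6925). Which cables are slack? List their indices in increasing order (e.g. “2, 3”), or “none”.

2

cable 1: √((8.5000)²+(-1.0000)²)=8.5586, C_1=8.5586: taut
cable 2: √((8.5000)²+(1.5000)²)=8.6313, C_2=9.0849: slack
cable 3: √((2.5000)²+(-1.0000)²)=2.6926, C_3=2.6925: taut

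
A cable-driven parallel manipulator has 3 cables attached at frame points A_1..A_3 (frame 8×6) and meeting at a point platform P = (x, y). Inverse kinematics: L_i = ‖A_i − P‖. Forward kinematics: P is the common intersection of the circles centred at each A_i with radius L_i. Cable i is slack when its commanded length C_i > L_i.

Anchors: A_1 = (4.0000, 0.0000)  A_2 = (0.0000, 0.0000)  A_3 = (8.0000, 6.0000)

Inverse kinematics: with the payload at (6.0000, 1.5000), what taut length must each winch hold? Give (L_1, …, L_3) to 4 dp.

cable 1: Δx=-2.0000, Δy=-1.5000; L_1 = √(Δx²+Δy²) = 2.5000
cable 2: Δx=-6.0000, Δy=-1.5000; L_2 = √(Δx²+Δy²) = 6.1847
cable 3: Δx=2.0000, Δy=4.5000; L_3 = √(Δx²+Δy²) = 4.9244

(2.5000, 6.1847, 4.9244)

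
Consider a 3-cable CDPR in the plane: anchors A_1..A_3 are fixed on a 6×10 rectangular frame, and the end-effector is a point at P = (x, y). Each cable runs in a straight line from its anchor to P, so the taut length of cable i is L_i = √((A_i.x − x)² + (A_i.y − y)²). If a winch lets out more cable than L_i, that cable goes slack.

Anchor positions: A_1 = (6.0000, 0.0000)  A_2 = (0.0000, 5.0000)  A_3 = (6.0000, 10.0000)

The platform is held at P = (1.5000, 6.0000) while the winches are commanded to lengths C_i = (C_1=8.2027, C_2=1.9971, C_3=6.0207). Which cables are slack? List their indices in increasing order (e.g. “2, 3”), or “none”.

i=1: geometric 7.5000 vs commanded 8.2027 ⇒ slack
i=2: geometric 1.8028 vs commanded 1.9971 ⇒ slack
i=3: geometric 6.0208 vs commanded 6.0207 ⇒ taut

1, 2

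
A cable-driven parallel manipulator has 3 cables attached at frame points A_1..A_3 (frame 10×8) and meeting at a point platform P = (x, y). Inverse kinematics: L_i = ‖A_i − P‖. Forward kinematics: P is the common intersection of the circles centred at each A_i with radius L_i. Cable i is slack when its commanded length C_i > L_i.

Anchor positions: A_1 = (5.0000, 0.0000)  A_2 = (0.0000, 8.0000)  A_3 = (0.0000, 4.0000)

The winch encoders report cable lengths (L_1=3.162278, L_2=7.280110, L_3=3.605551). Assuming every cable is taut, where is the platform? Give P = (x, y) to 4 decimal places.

circle eqns → linear via eq_j − eq_1; set c_j = A_j·A_j − L_j²
c_1 = 25.0000+0.0000−10.0000 = 15.0000
10.0000·x − 16.0000·y = c_1−c_2 = 4.0000
10.0000·x − 8.0000·y = c_1−c_3 = 12.0000
solve first two rows → x=2.0000, y=1.0000

(2.0000, 1.0000)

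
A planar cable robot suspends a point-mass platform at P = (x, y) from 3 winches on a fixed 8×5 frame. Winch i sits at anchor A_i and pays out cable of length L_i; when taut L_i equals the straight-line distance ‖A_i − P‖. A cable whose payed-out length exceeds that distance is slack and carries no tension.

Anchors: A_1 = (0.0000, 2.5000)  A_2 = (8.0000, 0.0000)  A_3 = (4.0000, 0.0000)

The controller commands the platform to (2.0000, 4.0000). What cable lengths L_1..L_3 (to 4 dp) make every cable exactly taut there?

L_1 = √((0.0000−2.0000)² + (2.5000−4.0000)²) = 2.5000
L_2 = √((8.0000−2.0000)² + (0.0000−4.0000)²) = 7.2111
L_3 = √((4.0000−2.0000)² + (0.0000−4.0000)²) = 4.4721

(2.5000, 7.2111, 4.4721)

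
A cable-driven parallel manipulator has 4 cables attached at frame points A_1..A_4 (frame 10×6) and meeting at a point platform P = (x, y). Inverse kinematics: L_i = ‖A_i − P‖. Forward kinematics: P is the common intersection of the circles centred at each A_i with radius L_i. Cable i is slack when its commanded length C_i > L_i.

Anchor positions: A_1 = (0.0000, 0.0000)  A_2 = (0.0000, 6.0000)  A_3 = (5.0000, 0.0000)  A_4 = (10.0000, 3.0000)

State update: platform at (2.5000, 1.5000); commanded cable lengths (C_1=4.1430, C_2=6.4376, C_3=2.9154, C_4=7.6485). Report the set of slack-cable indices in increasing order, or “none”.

1, 2

cable 1: L_1 = ‖A_1−P‖ = 2.9155;  C_1 = 4.1430 → slack
cable 2: L_2 = ‖A_2−P‖ = 5.1478;  C_2 = 6.4376 → slack
cable 3: L_3 = ‖A_3−P‖ = 2.9155;  C_3 = 2.9154 → taut
cable 4: L_4 = ‖A_4−P‖ = 7.6485;  C_4 = 7.6485 → taut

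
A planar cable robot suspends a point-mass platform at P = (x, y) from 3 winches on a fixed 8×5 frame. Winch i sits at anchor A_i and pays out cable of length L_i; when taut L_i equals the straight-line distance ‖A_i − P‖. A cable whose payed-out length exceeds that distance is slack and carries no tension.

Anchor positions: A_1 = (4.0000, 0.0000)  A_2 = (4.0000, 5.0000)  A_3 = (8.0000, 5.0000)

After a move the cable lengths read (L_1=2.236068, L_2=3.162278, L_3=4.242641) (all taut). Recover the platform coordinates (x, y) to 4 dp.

(5.0000, 2.0000)

each cable: (A_i−P)·(A_i−P) = L_i²; let c_i = ‖A_i‖²−L_i²
c_1 = 16.0000+0.0000−5.0000 = 11.0000
row 1: 0.0000x − 10.0000y = -20.0000  (c_2=31.0000)
row 2: -8.0000x − 10.0000y = -60.0000  (c_3=71.0000)
Cramer on rows 1–2 → x = 5.0000, y = 2.0000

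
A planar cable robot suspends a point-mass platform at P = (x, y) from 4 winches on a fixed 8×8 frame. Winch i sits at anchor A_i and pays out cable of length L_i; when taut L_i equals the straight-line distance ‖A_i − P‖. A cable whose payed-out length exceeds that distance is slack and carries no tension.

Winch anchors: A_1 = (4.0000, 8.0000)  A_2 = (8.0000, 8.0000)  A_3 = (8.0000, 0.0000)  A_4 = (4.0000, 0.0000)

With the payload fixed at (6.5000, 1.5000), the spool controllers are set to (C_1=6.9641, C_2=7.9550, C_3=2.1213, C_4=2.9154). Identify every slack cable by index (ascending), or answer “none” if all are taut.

2

cable 1: L_1 = ‖A_1−P‖ = 6.9642;  C_1 = 6.9641 → taut
cable 2: L_2 = ‖A_2−P‖ = 6.6708;  C_2 = 7.9550 → slack
cable 3: L_3 = ‖A_3−P‖ = 2.1213;  C_3 = 2.1213 → taut
cable 4: L_4 = ‖A_4−P‖ = 2.9155;  C_4 = 2.9154 → taut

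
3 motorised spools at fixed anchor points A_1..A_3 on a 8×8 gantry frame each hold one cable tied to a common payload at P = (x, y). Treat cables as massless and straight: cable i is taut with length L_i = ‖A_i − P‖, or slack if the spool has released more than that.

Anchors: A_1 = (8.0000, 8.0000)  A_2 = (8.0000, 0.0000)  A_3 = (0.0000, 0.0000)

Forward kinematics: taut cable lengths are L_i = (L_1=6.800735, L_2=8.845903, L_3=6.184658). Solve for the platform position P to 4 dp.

circle eqns → linear via eq_j − eq_1; set c_j = A_j·A_j − L_j²
c_1 = 64.0000+64.0000−46.2500 = 81.7500
0.0000·x + 16.0000·y = c_1−c_2 = 96.0000
16.0000·x + 16.0000·y = c_1−c_3 = 120.0000
solve first two rows → x=1.5000, y=6.0000

(1.5000, 6.0000)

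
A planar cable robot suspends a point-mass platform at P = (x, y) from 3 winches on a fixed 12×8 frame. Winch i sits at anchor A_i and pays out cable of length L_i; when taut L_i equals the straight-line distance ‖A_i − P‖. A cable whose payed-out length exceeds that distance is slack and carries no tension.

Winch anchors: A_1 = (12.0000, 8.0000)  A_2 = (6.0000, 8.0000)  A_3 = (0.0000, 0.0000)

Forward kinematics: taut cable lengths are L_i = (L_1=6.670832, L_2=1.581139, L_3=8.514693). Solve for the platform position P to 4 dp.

(5.5000, 6.5000)

expand ‖A_i−P‖²=L_i² and subtract eq 1 (c_i ≔ ‖A_i‖²−L_i²)
c_1 = 144.0000+64.0000−44.5000 = 163.5000
eq1−eq2 → [12.0000  0.0000]·P = 66.0000
eq1−eq3 → [24.0000  16.0000]·P = 236.0000
2×2 solve → P = (5.5000, 6.5000)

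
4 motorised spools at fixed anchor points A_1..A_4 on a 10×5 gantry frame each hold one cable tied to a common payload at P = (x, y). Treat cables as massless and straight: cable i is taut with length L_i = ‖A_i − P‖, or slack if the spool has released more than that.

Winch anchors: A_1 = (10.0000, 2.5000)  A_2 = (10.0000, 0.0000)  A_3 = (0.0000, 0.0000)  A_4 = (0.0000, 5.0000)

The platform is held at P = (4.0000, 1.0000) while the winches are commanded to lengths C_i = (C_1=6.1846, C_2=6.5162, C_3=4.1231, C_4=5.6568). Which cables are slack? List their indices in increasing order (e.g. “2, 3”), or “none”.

2

i=1: geometric 6.1847 vs commanded 6.1846 ⇒ taut
i=2: geometric 6.0828 vs commanded 6.5162 ⇒ slack
i=3: geometric 4.1231 vs commanded 4.1231 ⇒ taut
i=4: geometric 5.6569 vs commanded 5.6568 ⇒ taut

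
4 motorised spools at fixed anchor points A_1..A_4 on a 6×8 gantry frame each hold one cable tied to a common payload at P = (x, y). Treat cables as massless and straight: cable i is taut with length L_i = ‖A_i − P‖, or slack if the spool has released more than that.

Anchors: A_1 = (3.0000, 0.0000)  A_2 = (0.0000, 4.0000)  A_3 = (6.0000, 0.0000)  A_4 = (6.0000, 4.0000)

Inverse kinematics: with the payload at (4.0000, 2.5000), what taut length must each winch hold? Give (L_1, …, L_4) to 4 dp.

L_1 = √((3.0000−4.0000)² + (0.0000−2.5000)²) = 2.6926
L_2 = √((0.0000−4.0000)² + (4.0000−2.5000)²) = 4.2720
L_3 = √((6.0000−4.0000)² + (0.0000−2.5000)²) = 3.2016
L_4 = √((6.0000−4.0000)² + (4.0000−2.5000)²) = 2.5000

(2.6926, 4.2720, 3.2016, 2.5000)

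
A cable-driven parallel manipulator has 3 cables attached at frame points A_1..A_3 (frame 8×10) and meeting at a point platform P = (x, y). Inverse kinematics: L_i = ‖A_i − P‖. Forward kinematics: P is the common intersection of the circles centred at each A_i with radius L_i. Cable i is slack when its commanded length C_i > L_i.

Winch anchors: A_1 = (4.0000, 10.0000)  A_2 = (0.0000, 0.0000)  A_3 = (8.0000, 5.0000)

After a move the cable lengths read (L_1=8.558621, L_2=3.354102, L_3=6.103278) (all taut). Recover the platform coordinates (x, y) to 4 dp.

(3.0000, 1.5000)

circle eqns → linear via eq_j − eq_1; set q_j = A_j·A_j − L_j²
q_1 = 16.0000+100.0000−73.2500 = 42.7500
8.0000·x + 20.0000·y = q_1−q_2 = 54.0000
-8.0000·x + 10.0000·y = q_1−q_3 = -9.0000
solve first two rows → x=3.0000, y=1.5000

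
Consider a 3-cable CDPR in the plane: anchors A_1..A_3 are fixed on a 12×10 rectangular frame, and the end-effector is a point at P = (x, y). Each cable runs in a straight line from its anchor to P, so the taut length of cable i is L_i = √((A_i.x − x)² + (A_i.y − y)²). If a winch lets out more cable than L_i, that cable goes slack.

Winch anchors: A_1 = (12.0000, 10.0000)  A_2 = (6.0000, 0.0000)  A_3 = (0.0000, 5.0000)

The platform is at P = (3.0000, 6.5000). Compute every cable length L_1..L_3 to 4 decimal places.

(9.6566, 7.1589, 3.3541)

L_1 = √((12.0000−3.0000)² + (10.0000−6.5000)²) = 9.6566
L_2 = √((6.0000−3.0000)² + (0.0000−6.5000)²) = 7.1589
L_3 = √((0.0000−3.0000)² + (5.0000−6.5000)²) = 3.3541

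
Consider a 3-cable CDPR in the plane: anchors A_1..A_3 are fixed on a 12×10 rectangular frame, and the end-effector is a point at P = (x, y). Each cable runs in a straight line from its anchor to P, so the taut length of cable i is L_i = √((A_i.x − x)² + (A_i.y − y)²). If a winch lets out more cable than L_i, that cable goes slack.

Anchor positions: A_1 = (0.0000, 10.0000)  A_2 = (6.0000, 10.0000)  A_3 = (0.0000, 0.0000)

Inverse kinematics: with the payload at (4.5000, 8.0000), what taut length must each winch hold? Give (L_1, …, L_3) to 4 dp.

L_1: Δ = A_1−P = (-4.5000, 2.0000) → ‖Δ‖ = √24.2500 = 4.9244
L_2: Δ = A_2−P = (1.5000, 2.0000) → ‖Δ‖ = √6.2500 = 2.5000
L_3: Δ = A_3−P = (-4.5000, -8.0000) → ‖Δ‖ = √84.2500 = 9.1788

(4.9244, 2.5000, 9.1788)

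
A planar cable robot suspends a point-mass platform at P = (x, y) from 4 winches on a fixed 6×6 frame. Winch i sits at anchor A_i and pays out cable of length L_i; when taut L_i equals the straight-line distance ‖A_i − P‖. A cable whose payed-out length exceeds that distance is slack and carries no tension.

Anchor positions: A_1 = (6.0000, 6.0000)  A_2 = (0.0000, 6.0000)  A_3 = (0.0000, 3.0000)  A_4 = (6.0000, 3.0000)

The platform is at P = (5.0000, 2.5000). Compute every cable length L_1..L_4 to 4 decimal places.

L_1: Δ = A_1−P = (1.0000, 3.5000) → ‖Δ‖ = √13.2500 = 3.6401
L_2: Δ = A_2−P = (-5.0000, 3.5000) → ‖Δ‖ = √37.2500 = 6.1033
L_3: Δ = A_3−P = (-5.0000, 0.5000) → ‖Δ‖ = √25.2500 = 5.0249
L_4: Δ = A_4−P = (1.0000, 0.5000) → ‖Δ‖ = √1.2500 = 1.1180

(3.6401, 6.1033, 5.0249, 1.1180)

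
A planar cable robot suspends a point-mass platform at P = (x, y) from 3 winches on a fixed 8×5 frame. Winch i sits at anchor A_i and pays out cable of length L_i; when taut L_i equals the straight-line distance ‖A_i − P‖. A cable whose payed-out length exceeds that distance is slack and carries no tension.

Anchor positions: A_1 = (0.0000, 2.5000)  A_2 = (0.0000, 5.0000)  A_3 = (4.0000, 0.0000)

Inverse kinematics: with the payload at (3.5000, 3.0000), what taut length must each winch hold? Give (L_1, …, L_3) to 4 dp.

L_1: Δ = A_1−P = (-3.5000, -0.5000) → ‖Δ‖ = √12.5000 = 3.5355
L_2: Δ = A_2−P = (-3.5000, 2.0000) → ‖Δ‖ = √16.2500 = 4.0311
L_3: Δ = A_3−P = (0.5000, -3.0000) → ‖Δ‖ = √9.2500 = 3.0414

(3.5355, 4.0311, 3.0414)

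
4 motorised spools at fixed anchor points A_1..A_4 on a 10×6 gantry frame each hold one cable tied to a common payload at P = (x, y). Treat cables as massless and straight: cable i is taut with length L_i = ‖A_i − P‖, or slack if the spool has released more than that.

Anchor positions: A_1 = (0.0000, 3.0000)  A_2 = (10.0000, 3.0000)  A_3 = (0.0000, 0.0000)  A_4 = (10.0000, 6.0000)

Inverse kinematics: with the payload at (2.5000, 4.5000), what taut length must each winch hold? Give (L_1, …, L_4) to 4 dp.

(2.9155, 7.6485, 5.1478, 7.6485)

L_1 = √((0.0000−2.5000)² + (3.0000−4.5000)²) = 2.9155
L_2 = √((10.0000−2.5000)² + (3.0000−4.5000)²) = 7.6485
L_3 = √((0.0000−2.5000)² + (0.0000−4.5000)²) = 5.1478
L_4 = √((10.0000−2.5000)² + (6.0000−4.5000)²) = 7.6485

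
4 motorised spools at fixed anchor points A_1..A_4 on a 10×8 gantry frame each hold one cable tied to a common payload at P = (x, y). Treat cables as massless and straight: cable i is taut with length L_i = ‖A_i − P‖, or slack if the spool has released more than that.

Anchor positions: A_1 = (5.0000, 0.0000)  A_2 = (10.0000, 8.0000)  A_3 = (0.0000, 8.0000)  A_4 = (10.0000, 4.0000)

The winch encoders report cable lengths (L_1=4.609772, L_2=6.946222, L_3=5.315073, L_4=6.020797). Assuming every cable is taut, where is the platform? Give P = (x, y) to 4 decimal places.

circle eqns → linear via eq_j − eq_1; set c_j = A_j·A_j − L_j²
c_1 = 25.0000+0.0000−21.2500 = 3.7500
-10.0000·x − 16.0000·y = c_1−c_2 = -112.0000
10.0000·x − 16.0000·y = c_1−c_3 = -32.0000
-10.0000·x − 8.0000·y = c_1−c_4 = -76.0000
solve first two rows → x=4.0000, y=4.5000
check cable 4: ‖A_4−P‖² = 36.2500 ≈ L_4² = 36.2500 ✓

(4.0000, 4.5000)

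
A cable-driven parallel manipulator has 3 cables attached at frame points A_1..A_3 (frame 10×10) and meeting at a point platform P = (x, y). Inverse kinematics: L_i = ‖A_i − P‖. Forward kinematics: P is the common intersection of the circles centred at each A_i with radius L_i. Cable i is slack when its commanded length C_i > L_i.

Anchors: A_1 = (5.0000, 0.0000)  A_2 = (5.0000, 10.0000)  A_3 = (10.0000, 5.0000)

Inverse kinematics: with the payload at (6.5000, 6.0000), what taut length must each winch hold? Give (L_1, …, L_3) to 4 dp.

L_1: Δ = A_1−P = (-1.5000, -6.0000) → ‖Δ‖ = √38.2500 = 6.1847
L_2: Δ = A_2−P = (-1.5000, 4.0000) → ‖Δ‖ = √18.2500 = 4.2720
L_3: Δ = A_3−P = (3.5000, -1.0000) → ‖Δ‖ = √13.2500 = 3.6401

(6.1847, 4.2720, 3.6401)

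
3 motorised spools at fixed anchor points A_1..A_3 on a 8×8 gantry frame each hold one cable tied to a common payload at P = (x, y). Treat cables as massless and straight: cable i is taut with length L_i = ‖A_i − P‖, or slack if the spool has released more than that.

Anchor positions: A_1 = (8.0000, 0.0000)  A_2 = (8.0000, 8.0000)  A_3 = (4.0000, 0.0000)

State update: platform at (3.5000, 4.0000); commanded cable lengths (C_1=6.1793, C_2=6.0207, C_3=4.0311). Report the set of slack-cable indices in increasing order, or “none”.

1

i=1: geometric 6.0208 vs commanded 6.1793 ⇒ slack
i=2: geometric 6.0208 vs commanded 6.0207 ⇒ taut
i=3: geometric 4.0311 vs commanded 4.0311 ⇒ taut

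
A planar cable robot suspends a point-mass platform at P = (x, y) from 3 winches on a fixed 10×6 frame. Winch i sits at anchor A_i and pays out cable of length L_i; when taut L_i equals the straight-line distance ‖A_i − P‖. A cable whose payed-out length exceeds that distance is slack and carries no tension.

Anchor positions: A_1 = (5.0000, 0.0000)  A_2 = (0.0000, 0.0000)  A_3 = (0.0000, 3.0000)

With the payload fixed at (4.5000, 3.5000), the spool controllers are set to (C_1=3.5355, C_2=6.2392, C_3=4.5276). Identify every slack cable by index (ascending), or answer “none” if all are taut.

i=1: geometric 3.5355 vs commanded 3.5355 ⇒ taut
i=2: geometric 5.7009 vs commanded 6.2392 ⇒ slack
i=3: geometric 4.5277 vs commanded 4.5276 ⇒ taut

2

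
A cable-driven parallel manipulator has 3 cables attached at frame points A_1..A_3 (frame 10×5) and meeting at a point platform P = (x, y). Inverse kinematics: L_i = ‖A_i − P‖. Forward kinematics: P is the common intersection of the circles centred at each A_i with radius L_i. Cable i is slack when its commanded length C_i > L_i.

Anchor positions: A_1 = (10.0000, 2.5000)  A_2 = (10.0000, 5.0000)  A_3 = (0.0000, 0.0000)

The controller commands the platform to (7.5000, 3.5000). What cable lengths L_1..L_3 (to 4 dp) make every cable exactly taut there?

(2.6926, 2.9155, 8.2765)

L_1 = √((10.0000−7.5000)² + (2.5000−3.5000)²) = 2.6926
L_2 = √((10.0000−7.5000)² + (5.0000−3.5000)²) = 2.9155
L_3 = √((0.0000−7.5000)² + (0.0000−3.5000)²) = 8.2765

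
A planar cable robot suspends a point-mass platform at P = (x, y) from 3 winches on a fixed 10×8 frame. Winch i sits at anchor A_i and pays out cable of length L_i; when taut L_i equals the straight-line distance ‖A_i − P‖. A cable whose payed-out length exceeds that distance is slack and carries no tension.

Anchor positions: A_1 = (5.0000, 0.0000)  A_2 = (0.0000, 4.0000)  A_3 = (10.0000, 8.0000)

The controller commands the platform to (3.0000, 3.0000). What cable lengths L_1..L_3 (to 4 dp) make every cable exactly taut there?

cable 1: Δx=2.0000, Δy=-3.0000; L_1 = √(Δx²+Δy²) = 3.6056
cable 2: Δx=-3.0000, Δy=1.0000; L_2 = √(Δx²+Δy²) = 3.1623
cable 3: Δx=7.0000, Δy=5.0000; L_3 = √(Δx²+Δy²) = 8.6023

(3.6056, 3.1623, 8.6023)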